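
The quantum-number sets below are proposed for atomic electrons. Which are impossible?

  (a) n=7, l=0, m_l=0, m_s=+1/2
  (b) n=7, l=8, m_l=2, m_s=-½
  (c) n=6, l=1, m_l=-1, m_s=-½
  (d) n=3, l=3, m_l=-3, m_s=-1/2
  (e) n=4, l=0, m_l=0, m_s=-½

(b) and (d)

(b) has l = 8 ≥ n = 7, violating 0 ≤ l ≤ n−1.
(d) has l = 3 ≥ n = 3, violating 0 ≤ l ≤ n−1.
The remaining sets (a), (c), (e) satisfy all four rules.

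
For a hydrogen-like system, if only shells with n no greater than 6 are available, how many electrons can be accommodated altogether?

182

Total orbitals = 1² + 2² + 3² + 4² + 5² + 6² = 91. Doubling for spin gives 182 electrons.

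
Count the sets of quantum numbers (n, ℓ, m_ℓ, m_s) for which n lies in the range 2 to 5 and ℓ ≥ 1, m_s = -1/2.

Per-shell orbital counts meeting the constraint:
n=2 → 3; n=3 → 8; n=4 → 15; n=5 → 24.
Orbitals: 3 + 8 + 15 + 24 = 50. With m_s fixed to -1/2 there is one state per orbital, so 50 states.

50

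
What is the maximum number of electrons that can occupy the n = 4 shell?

32

A shell holds 2n² electrons: 2 × 4² = 2 × 16 = 32.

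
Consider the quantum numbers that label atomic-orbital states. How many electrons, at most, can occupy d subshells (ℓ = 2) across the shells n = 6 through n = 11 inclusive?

60

A d subshell (ℓ = 2) exists for every n ≥ 3, so shells n = 6, 7, 8, 9, 10, 11 each contribute one — 6 subshells.
Since each d subshell holds 2(2·2+1) = 10 electrons, the total is 6 × 10 = 60.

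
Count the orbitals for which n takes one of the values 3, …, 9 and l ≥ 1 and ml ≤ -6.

Per-shell orbital counts meeting the constraint:
n=7 → 1; n=8 → 3; n=9 → 6.
Total orbitals: 1 + 3 + 6 = 10.

10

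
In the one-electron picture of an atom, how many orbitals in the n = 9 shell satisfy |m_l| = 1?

Orbitals with |m_l| = 1, by l: l=1 → 2; l=2 → 2; l=3 → 2; l=4 → 2; l=5 → 2; l=6 → 2; l=7 → 2; l=8 → 2.
Total orbitals: 2 + 2 + 2 + 2 + 2 + 2 + 2 + 2 = 16.

16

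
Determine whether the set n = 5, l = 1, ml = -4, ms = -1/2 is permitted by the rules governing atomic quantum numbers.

Invalid

The magnetic quantum number must satisfy −l ≤ ml ≤ l. With l = 1, ml can only be -1, 0, 1, so ml = -4 is forbidden.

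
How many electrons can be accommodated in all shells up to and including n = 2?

10

Total orbitals = 1² + 2² = 5. Doubling for spin gives 10 electrons.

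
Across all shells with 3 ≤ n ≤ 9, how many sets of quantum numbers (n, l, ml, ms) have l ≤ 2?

126

For each n in the range, tally the orbitals obeying l ≤ 2:
n=3 → 9; n=4 → 9; n=5 → 9; n=6 → 9; n=7 → 9; n=8 → 9; n=9 → 9.
Orbitals: 9 + 9 + 9 + 9 + 9 + 9 + 9 = 63. Including both spin states (ms = ±1/2) gives 2 × 63 = 126 states.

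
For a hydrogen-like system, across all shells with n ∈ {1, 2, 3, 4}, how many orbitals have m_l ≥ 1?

10

Work shell by shell — for each n, count the (l, m_l) pairs that satisfy m_l ≥ 1:
n=2 → 1; n=3 → 3; n=4 → 6.
Total orbitals: 1 + 3 + 6 = 10.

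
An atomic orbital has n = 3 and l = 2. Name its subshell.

3d

l = 2 corresponds to the letter 'd', so the subshell is 3d.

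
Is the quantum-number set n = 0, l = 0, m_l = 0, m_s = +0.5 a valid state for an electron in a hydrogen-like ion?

The principal quantum number must be a positive integer (n ≥ 1), but here n = 0.

No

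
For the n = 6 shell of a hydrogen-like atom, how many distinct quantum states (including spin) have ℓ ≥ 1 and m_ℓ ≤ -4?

Per ℓ-value: ℓ=4 → 1; ℓ=5 → 2.
Orbitals: 1 + 2 = 3. Each orbital carries two spin states, so 3 × 2 = 6 states.

6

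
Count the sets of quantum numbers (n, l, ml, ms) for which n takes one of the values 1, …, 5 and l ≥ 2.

Work shell by shell — for each n, count the (l, ml) pairs that satisfy l ≥ 2:
n=3 → 5; n=4 → 12; n=5 → 21.
Orbitals: 5 + 12 + 21 = 38. Including both spin states (ms = ±1/2) gives 2 × 38 = 76 states.

76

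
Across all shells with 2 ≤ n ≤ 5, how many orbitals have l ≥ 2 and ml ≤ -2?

Work shell by shell — for each n, count the (l, ml) pairs that satisfy l ≥ 2 and ml ≤ -2:
n=3 → 1; n=4 → 3; n=5 → 6.
Total orbitals: 1 + 3 + 6 = 10.

10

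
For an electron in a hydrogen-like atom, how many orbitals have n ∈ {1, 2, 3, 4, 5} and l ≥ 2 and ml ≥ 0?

22

Count contributing orbitals for each principal shell:
n=3 → 3; n=4 → 7; n=5 → 12.
Total orbitals: 3 + 7 + 12 = 22.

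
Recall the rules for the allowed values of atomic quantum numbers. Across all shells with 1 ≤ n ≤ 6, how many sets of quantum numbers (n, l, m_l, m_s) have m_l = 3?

Per-shell orbital counts meeting the constraint:
n=4 → 1; n=5 → 2; n=6 → 3.
Orbitals: 1 + 2 + 3 = 6. Including both spin states (m_s = ±1/2) gives 2 × 6 = 12 states.

12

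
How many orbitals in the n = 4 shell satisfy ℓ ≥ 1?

With n = 4 the allowed ℓ are 0, 1, …, 3.
The (ℓ, m_ℓ) pairs meeting ℓ ≥ 1 give: ℓ=1 → 3; ℓ=2 → 5; ℓ=3 → 7.
Total orbitals: 3 + 5 + 7 = 15.

15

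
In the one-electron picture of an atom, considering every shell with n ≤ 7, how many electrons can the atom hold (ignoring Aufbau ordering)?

Total orbitals = 1² + 2² + 3² + 4² + 5² + 6² + 7² = 140. Doubling for spin gives 280 electrons.

280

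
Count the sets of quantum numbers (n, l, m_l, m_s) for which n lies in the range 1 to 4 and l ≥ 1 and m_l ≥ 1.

Treat each shell separately and count matching orbitals:
n=2 → 1; n=3 → 3; n=4 → 6.
Orbitals: 1 + 3 + 6 = 10. Including both spin states (m_s = ±1/2) gives 2 × 10 = 20 states.

20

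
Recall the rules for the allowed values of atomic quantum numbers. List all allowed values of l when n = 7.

l is an integer with 0 ≤ l ≤ n−1, so for n = 7: l = 0, 1, 2, 3, 4, 5, 6.

0, 1, 2, 3, 4, 5, 6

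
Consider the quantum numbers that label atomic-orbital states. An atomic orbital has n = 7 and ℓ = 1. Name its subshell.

7p

ℓ = 1 corresponds to the letter 'p', so the subshell is 7p.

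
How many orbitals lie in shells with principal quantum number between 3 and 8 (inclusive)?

Shell n has n² orbitals: 3²=9 + 4²=16 + 5²=25 + 6²=36 + 7²=49 + 8²=64 = 199 orbitals.

199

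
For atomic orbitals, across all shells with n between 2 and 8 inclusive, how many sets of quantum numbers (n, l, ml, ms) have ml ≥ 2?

Go shell by shell, enumerating (l, ml) with ml ≥ 2:
n=3 → 1; n=4 → 3; n=5 → 6; n=6 → 10; n=7 → 15; n=8 → 21.
Orbitals: 1 + 3 + 6 + 10 + 15 + 21 = 56. Including both spin states (ms = ±1/2) gives 2 × 56 = 112 states.

112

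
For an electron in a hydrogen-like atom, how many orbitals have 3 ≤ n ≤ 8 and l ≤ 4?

125

Count contributing orbitals for each principal shell:
n=3 → 9; n=4 → 16; n=5 → 25; n=6 → 25; n=7 → 25; n=8 → 25.
Total orbitals: 9 + 16 + 25 + 25 + 25 + 25 = 125.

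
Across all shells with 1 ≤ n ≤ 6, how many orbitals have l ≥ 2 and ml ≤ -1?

Count contributing orbitals for each principal shell:
n=3 → 2; n=4 → 5; n=5 → 9; n=6 → 14.
Total orbitals: 2 + 5 + 9 + 14 = 30.

30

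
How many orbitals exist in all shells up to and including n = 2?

5

Total orbitals = 1² + 2² = 5.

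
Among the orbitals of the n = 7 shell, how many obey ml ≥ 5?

With n = 7 the allowed l are 0, 1, …, 6.
Per l-value: l=5 → 1; l=6 → 2.
Total orbitals: 1 + 2 = 3.

3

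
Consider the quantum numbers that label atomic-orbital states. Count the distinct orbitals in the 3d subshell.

A subshell has 2ℓ+1 orbitals; with ℓ = 2, that's 5.

5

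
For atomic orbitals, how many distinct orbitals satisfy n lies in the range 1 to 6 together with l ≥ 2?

70

Work shell by shell — for each n, count the (l, m_l) pairs that satisfy l ≥ 2:
n=3 → 5; n=4 → 12; n=5 → 21; n=6 → 32.
Total orbitals: 5 + 12 + 21 + 32 = 70.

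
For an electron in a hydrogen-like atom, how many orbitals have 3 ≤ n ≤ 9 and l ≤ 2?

Count contributing orbitals for each principal shell:
n=3 → 9; n=4 → 9; n=5 → 9; n=6 → 9; n=7 → 9; n=8 → 9; n=9 → 9.
Total orbitals: 9 + 9 + 9 + 9 + 9 + 9 + 9 = 63.

63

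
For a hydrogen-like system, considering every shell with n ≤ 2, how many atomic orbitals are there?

5

Total orbitals = 1² + 2² = 5.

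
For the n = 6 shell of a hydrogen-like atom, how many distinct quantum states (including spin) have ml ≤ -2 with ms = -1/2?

10

The n = 6 shell has l = 0 through 5; check each.
Per l-value: l=2 → 1; l=3 → 2; l=4 → 3; l=5 → 4.
Orbitals: 1 + 2 + 3 + 4 = 10. With ms fixed to a single value there is one state per orbital, giving 10 states.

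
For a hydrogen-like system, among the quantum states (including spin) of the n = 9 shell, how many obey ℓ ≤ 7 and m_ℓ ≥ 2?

With n = 9 the allowed ℓ are 0, 1, …, 8.
The (ℓ, m_ℓ) pairs meeting ℓ ≤ 7 and m_ℓ ≥ 2 give: ℓ=2 → 1; ℓ=3 → 2; ℓ=4 → 3; ℓ=5 → 4; ℓ=6 → 5; ℓ=7 → 6.
Orbitals: 1 + 2 + 3 + 4 + 5 + 6 = 21. Each orbital carries two spin states, so 21 × 2 = 42 states.

42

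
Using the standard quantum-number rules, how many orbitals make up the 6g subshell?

9

A subshell has 2l+1 orbitals; with l = 4, that's 9.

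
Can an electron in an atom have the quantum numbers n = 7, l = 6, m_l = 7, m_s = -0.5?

No

The magnetic quantum number must satisfy −l ≤ m_l ≤ l. With l = 6, m_l can only be -6, -5, -4, -3, -2, -1, 0, 1, 2, 3, 4, 5, 6, so m_l = 7 is forbidden.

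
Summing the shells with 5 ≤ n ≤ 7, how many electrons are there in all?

220

Shell n has n² orbitals: 5²=25 + 6²=36 + 7²=49 = 110 orbitals.
Two spin states per orbital: 2 × 110 = 220 electrons.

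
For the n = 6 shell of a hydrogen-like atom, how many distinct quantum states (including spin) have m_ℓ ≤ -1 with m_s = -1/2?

15

The n = 6 shell has ℓ = 0 through 5; check each.
The (ℓ, m_ℓ) pairs meeting m_ℓ ≤ -1 give: ℓ=1 → 1; ℓ=2 → 2; ℓ=3 → 3; ℓ=4 → 4; ℓ=5 → 5.
Orbitals: 1 + 2 + 3 + 4 + 5 = 15. With m_s fixed to a single value there is one state per orbital, giving 15 states.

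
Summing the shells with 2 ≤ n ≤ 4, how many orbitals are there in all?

Shell n has n² orbitals: 2²=4 + 3²=9 + 4²=16 = 29 orbitals.

29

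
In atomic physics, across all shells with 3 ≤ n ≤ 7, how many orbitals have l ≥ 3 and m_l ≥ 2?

30

Treat each shell separately and count matching orbitals:
n=4 → 2; n=5 → 5; n=6 → 9; n=7 → 14.
Total orbitals: 2 + 5 + 9 + 14 = 30.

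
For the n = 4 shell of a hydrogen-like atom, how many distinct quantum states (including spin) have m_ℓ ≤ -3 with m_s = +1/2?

1

With n = 4 the allowed ℓ are 0, 1, …, 3.
Contributions: ℓ=3 → 1.
Orbitals: 1. With m_s fixed to a single value there is one state per orbital, giving 1 state.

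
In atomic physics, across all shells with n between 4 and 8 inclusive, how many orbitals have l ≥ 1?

185

Go shell by shell, enumerating (l, ml) with l ≥ 1:
n=4 → 15; n=5 → 24; n=6 → 35; n=7 → 48; n=8 → 63.
Total orbitals: 15 + 24 + 35 + 48 + 63 = 185.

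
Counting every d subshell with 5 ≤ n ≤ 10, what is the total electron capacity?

60

A d subshell (l = 2) exists for every n ≥ 3, so shells n = 5, 6, 7, 8, 9, 10 each contribute one — 6 subshells.
Since each d subshell holds 2(2·2+1) = 10 electrons, the total is 6 × 10 = 60.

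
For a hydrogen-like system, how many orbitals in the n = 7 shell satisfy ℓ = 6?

13

Go through ℓ = 0, …, 6 (the values permitted for n = 7).
Orbitals with ℓ = 6, by ℓ: ℓ=6 → 13.
Total orbitals: 13.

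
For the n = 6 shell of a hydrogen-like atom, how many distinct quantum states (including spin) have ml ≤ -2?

The n = 6 shell has l = 0 through 5; check each.
The (l, ml) pairs meeting ml ≤ -2 give: l=2 → 1; l=3 → 2; l=4 → 3; l=5 → 4.
Orbitals: 1 + 2 + 3 + 4 = 10. Each orbital carries two spin states, so 10 × 2 = 20 states.

20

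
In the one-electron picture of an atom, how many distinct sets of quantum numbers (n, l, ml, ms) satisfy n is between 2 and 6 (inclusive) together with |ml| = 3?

Work shell by shell — for each n, count the (l, ml) pairs that satisfy |ml| = 3:
n=4 → 2; n=5 → 4; n=6 → 6.
Orbitals: 2 + 4 + 6 = 12. Including both spin states (ms = ±1/2) gives 2 × 12 = 24 states.

24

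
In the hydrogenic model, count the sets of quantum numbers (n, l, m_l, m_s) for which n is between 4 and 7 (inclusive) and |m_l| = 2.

Treat each shell separately and count matching orbitals:
n=4 → 4; n=5 → 6; n=6 → 8; n=7 → 10.
Orbitals: 4 + 6 + 8 + 10 = 28. Including both spin states (m_s = ±1/2) gives 2 × 28 = 56 states.

56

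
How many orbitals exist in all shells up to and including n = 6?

Total orbitals = 1² + 2² + 3² + 4² + 5² + 6² = 91.

91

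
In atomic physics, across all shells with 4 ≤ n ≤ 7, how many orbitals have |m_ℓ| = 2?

Count contributing orbitals for each principal shell:
n=4 → 4; n=5 → 6; n=6 → 8; n=7 → 10.
Total orbitals: 4 + 6 + 8 + 10 = 28.

28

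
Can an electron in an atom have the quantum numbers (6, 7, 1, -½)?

Not allowed

The orbital quantum number must satisfy 0 ≤ l ≤ n−1. With n = 6 the allowed l values are 0, 1, 2, 3, 4, 5, so l = 7 is out of range.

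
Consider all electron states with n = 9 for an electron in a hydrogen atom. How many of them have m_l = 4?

For n = 9, l ranges over 0 … 8.
Per l-value: l=4 → 1; l=5 → 1; l=6 → 1; l=7 → 1; l=8 → 1.
Orbitals: 1 + 1 + 1 + 1 + 1 = 5. Each orbital carries two spin states, so 5 × 2 = 10 states.

10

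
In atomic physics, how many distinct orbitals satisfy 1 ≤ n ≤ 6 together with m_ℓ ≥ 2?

For each n in the range, tally the orbitals obeying m_ℓ ≥ 2:
n=3 → 1; n=4 → 3; n=5 → 6; n=6 → 10.
Total orbitals: 1 + 3 + 6 + 10 = 20.

20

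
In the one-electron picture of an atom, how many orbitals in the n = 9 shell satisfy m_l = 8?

Orbitals with m_l = 8, by l: l=8 → 1.
Total orbitals: 1.

1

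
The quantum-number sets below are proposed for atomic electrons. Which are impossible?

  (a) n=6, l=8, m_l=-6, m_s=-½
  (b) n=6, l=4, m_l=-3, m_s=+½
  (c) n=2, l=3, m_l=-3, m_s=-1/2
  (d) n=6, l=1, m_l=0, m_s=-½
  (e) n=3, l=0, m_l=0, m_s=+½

(a) and (c)

(a) has l = 8 ≥ n = 6, violating 0 ≤ l ≤ n−1.
(c) has l = 3 ≥ n = 2, violating 0 ≤ l ≤ n−1.
The remaining sets (b), (d), (e) satisfy all four rules.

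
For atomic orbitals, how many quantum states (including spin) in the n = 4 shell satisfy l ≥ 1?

30

Go through l = 0, …, 3 (the values permitted for n = 4).
Per l-value: l=1 → 3; l=2 → 5; l=3 → 7.
Orbitals: 3 + 5 + 7 = 15. Each orbital carries two spin states, so 15 × 2 = 30 states.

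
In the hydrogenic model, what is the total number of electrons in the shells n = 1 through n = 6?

182

Shell n has n² orbitals: 1²=1 + 2²=4 + 3²=9 + 4²=16 + 5²=25 + 6²=36 = 91 orbitals.
Two spin states per orbital: 2 × 91 = 182 electrons.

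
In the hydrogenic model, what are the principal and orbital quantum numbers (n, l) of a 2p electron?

n = 2, l = 1

The leading integer gives n = 2; the letter 'p' means l = 1.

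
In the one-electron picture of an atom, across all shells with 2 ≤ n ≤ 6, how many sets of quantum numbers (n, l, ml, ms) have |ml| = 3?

Go shell by shell, enumerating (l, ml) with |ml| = 3:
n=4 → 2; n=5 → 4; n=6 → 6.
Orbitals: 2 + 4 + 6 = 12. Including both spin states (ms = ±1/2) gives 2 × 12 = 24 states.

24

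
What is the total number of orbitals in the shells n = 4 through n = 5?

41

Shell n has n² orbitals: 4²=16 + 5²=25 = 41 orbitals.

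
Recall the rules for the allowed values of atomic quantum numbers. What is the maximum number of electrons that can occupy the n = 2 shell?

A shell holds 2n² electrons: 2 × 2² = 2 × 4 = 8.

8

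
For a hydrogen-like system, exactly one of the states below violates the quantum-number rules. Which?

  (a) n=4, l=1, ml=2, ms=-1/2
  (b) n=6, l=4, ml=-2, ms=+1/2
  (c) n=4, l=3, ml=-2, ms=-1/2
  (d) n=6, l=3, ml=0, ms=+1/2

(a) has |ml| = 2 > l = 1, violating −l ≤ ml ≤ l.
The remaining sets (b), (c), (d) satisfy all four rules.

(a)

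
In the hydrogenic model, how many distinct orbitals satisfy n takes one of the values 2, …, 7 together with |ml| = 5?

6

Go shell by shell, enumerating (l, ml) with |ml| = 5:
n=6 → 2; n=7 → 4.
Total orbitals: 2 + 4 = 6.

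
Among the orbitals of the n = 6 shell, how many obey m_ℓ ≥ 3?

6

Per ℓ-value: ℓ=3 → 1; ℓ=4 → 2; ℓ=5 → 3.
Total orbitals: 1 + 2 + 3 = 6.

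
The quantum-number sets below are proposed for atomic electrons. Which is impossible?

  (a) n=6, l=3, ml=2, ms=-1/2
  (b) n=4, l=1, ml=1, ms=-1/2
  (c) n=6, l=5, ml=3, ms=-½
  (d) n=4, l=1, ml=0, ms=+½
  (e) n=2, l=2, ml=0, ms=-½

(e) has l = 2 ≥ n = 2, violating 0 ≤ l ≤ n−1.
The remaining sets (a), (b), (c), (d) satisfy all four rules.

(e)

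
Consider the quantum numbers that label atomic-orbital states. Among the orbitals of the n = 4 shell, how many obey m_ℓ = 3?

The n = 4 shell has ℓ = 0 through 3; check each.
The (ℓ, m_ℓ) pairs meeting m_ℓ = 3 give: ℓ=3 → 1.
Total orbitals: 1.

1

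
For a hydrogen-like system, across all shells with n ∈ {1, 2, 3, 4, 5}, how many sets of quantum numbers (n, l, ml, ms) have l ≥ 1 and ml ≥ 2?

Go shell by shell, enumerating (l, ml) with l ≥ 1 and ml ≥ 2:
n=3 → 1; n=4 → 3; n=5 → 6.
Orbitals: 1 + 3 + 6 = 10. Including both spin states (ms = ±1/2) gives 2 × 10 = 20 states.

20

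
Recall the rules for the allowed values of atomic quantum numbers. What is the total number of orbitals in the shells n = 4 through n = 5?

41

Shell n has n² orbitals: 4²=16 + 5²=25 = 41 orbitals.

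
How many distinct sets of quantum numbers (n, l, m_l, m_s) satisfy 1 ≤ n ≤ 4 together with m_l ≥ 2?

8

Count contributing orbitals for each principal shell:
n=3 → 1; n=4 → 3.
Orbitals: 1 + 3 = 4. Including both spin states (m_s = ±1/2) gives 2 × 4 = 8 states.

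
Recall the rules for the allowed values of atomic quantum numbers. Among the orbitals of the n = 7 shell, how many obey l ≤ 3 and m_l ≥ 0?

10

With n = 7 the allowed l are 0, 1, …, 6.
The (l, m_l) pairs meeting l ≤ 3 and m_l ≥ 0 give: l=0 → 1; l=1 → 2; l=2 → 3; l=3 → 4.
Total orbitals: 1 + 2 + 3 + 4 = 10.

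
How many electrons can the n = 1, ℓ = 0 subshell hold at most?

A subshell with ℓ = 0 has 2ℓ+1 = 1 orbital, each holding 2 electrons (spin ±1/2), so 1 × 2 = 2.

2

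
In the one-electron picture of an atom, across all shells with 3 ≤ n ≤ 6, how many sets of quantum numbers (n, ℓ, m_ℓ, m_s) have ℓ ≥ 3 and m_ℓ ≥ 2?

For each n in the range, tally the orbitals obeying ℓ ≥ 3 and m_ℓ ≥ 2:
n=4 → 2; n=5 → 5; n=6 → 9.
Orbitals: 2 + 5 + 9 = 16. Including both spin states (m_s = ±1/2) gives 2 × 16 = 32 states.

32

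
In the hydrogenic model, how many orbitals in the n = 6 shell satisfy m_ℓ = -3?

3

The n = 6 shell has ℓ = 0 through 5; check each.
Per ℓ-value: ℓ=3 → 1; ℓ=4 → 1; ℓ=5 → 1.
Total orbitals: 1 + 1 + 1 = 3.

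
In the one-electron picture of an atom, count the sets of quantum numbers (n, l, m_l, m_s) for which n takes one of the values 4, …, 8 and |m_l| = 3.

60

Go shell by shell, enumerating (l, m_l) with |m_l| = 3:
n=4 → 2; n=5 → 4; n=6 → 6; n=7 → 8; n=8 → 10.
Orbitals: 2 + 4 + 6 + 8 + 10 = 30. Including both spin states (m_s = ±1/2) gives 2 × 30 = 60 states.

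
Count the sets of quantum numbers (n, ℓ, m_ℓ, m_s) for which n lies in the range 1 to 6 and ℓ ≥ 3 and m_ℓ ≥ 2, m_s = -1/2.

16

Per-shell orbital counts meeting the constraint:
n=4 → 2; n=5 → 5; n=6 → 9.
Orbitals: 2 + 5 + 9 = 16. With m_s fixed to -1/2 there is one state per orbital, so 16 states.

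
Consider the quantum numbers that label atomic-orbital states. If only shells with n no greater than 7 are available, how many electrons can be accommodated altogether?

Total orbitals = 1² + 2² + 3² + 4² + 5² + 6² + 7² = 140. Doubling for spin gives 280 electrons.

280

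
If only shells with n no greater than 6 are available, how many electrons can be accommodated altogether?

Total orbitals = 1² + 2² + 3² + 4² + 5² + 6² = 91. Doubling for spin gives 182 electrons.

182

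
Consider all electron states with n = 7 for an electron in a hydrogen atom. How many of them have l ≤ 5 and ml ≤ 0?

42

The n = 7 shell has l = 0 through 6; check each.
Per l-value: l=0 → 1; l=1 → 2; l=2 → 3; l=3 → 4; l=4 → 5; l=5 → 6.
Orbitals: 1 + 2 + 3 + 4 + 5 + 6 = 21. Each orbital carries two spin states, so 21 × 2 = 42 states.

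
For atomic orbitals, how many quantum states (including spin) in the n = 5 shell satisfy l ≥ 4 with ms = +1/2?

Per l-value: l=4 → 9.
Orbitals: 9. With ms fixed to a single value there is one state per orbital, giving 9 states.

9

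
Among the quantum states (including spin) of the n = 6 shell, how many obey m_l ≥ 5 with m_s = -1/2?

1

Contributions: l=5 → 1.
Orbitals: 1. With m_s fixed to a single value there is one state per orbital, giving 1 state.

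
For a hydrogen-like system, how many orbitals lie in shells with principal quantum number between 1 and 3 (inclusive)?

Shell n has n² orbitals: 1²=1 + 2²=4 + 3²=9 = 14 orbitals.

14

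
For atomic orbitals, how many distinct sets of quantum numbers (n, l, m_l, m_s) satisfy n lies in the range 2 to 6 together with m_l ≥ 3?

For each n in the range, tally the orbitals obeying m_l ≥ 3:
n=4 → 1; n=5 → 3; n=6 → 6.
Orbitals: 1 + 3 + 6 = 10. Including both spin states (m_s = ±1/2) gives 2 × 10 = 20 states.

20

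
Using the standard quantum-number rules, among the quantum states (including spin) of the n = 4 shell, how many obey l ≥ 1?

30

For n = 4, l ranges over 0 … 3.
Per l-value: l=1 → 3; l=2 → 5; l=3 → 7.
Orbitals: 3 + 5 + 7 = 15. Each orbital carries two spin states, so 15 × 2 = 30 states.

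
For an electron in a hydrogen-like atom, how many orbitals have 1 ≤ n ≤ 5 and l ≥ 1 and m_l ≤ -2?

10

Work shell by shell — for each n, count the (l, m_l) pairs that satisfy l ≥ 1 and m_l ≤ -2:
n=3 → 1; n=4 → 3; n=5 → 6.
Total orbitals: 1 + 3 + 6 = 10.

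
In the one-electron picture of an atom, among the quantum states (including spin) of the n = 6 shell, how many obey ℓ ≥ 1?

70

Go through ℓ = 0, …, 5 (the values permitted for n = 6).
Contributions: ℓ=1 → 3; ℓ=2 → 5; ℓ=3 → 7; ℓ=4 → 9; ℓ=5 → 11.
Orbitals: 3 + 5 + 7 + 9 + 11 = 35. Each orbital carries two spin states, so 35 × 2 = 70 states.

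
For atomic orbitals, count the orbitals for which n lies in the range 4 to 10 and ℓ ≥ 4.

259

Per-shell orbital counts meeting the constraint:
n=5 → 9; n=6 → 20; n=7 → 33; n=8 → 48; n=9 → 65; n=10 → 84.
Total orbitals: 9 + 20 + 33 + 48 + 65 + 84 = 259.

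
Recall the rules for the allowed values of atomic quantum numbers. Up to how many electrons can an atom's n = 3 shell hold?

18

A shell holds 2n² electrons: 2 × 3² = 2 × 9 = 18.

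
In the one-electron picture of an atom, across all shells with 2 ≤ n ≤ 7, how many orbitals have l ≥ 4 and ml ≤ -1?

28

Work shell by shell — for each n, count the (l, ml) pairs that satisfy l ≥ 4 and ml ≤ -1:
n=5 → 4; n=6 → 9; n=7 → 15.
Total orbitals: 4 + 9 + 15 = 28.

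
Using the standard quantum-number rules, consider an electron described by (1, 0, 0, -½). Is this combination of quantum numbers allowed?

Valid

n = 1 is a positive integer. l = 0 satisfies 0 ≤ l ≤ n−1 = 0. ml = 0 lies in the range −l … +l (here 0). ms = -1/2 is one of ±1/2.
All four constraints are satisfied.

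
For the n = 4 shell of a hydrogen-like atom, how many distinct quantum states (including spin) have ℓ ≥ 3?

14

For n = 4, ℓ ranges over 0 … 3.
The (ℓ, m_ℓ) pairs meeting ℓ ≥ 3 give: ℓ=3 → 7.
Orbitals: 7. Each orbital carries two spin states, so 7 × 2 = 14 states.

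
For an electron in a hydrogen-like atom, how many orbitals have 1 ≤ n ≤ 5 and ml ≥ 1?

Treat each shell separately and count matching orbitals:
n=2 → 1; n=3 → 3; n=4 → 6; n=5 → 10.
Total orbitals: 1 + 3 + 6 + 10 = 20.

20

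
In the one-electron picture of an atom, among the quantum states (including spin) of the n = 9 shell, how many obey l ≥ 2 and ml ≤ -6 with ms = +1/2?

For n = 9, l ranges over 0 … 8.
The (l, ml) pairs meeting l ≥ 2 and ml ≤ -6 give: l=6 → 1; l=7 → 2; l=8 → 3.
Orbitals: 1 + 2 + 3 = 6. With ms fixed to a single value there is one state per orbital, giving 6 states.

6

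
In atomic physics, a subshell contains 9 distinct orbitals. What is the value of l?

2l+1 = 9 gives l = 4.

l = 4 (g)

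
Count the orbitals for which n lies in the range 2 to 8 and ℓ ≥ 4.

Count contributing orbitals for each principal shell:
n=5 → 9; n=6 → 20; n=7 → 33; n=8 → 48.
Total orbitals: 9 + 20 + 33 + 48 = 110.

110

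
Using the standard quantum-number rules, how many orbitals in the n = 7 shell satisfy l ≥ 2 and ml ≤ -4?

6

Go through l = 0, …, 6 (the values permitted for n = 7).
Per l-value: l=4 → 1; l=5 → 2; l=6 → 3.
Total orbitals: 1 + 2 + 3 = 6.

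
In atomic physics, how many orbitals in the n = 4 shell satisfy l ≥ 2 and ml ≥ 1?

5

With n = 4 the allowed l are 0, 1, …, 3.
Per l-value: l=2 → 2; l=3 → 3.
Total orbitals: 2 + 3 = 5.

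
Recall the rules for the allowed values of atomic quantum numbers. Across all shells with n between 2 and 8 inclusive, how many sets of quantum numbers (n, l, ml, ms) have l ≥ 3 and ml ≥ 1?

130

Per-shell orbital counts meeting the constraint:
n=4 → 3; n=5 → 7; n=6 → 12; n=7 → 18; n=8 → 25.
Orbitals: 3 + 7 + 12 + 18 + 25 = 65. Including both spin states (ms = ±1/2) gives 2 × 65 = 130 states.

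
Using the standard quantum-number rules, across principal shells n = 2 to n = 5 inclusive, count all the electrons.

Shell n has n² orbitals: 2²=4 + 3²=9 + 4²=16 + 5²=25 = 54 orbitals.
Two spin states per orbital: 2 × 54 = 108 electrons.

108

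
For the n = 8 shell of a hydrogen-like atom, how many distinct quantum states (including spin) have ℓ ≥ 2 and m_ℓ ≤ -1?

For n = 8, ℓ ranges over 0 … 7.
The (ℓ, m_ℓ) pairs meeting ℓ ≥ 2 and m_ℓ ≤ -1 give: ℓ=2 → 2; ℓ=3 → 3; ℓ=4 → 4; ℓ=5 → 5; ℓ=6 → 6; ℓ=7 → 7.
Orbitals: 2 + 3 + 4 + 5 + 6 + 7 = 27. Each orbital carries two spin states, so 27 × 2 = 54 states.

54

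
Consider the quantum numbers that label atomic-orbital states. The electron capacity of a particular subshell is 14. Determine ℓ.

2(2ℓ+1) = 14 ⇒ 2ℓ+1 = 7 ⇒ ℓ = 3.

ℓ = 3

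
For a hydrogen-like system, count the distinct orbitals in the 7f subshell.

7

A subshell has 2l+1 orbitals; with l = 3, that's 7.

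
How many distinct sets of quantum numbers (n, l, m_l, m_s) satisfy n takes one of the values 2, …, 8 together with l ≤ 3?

186

Work shell by shell — for each n, count the (l, m_l) pairs that satisfy l ≤ 3:
n=2 → 4; n=3 → 9; n=4 → 16; n=5 → 16; n=6 → 16; n=7 → 16; n=8 → 16.
Orbitals: 4 + 9 + 16 + 16 + 16 + 16 + 16 = 93. Including both spin states (m_s = ±1/2) gives 2 × 93 = 186 states.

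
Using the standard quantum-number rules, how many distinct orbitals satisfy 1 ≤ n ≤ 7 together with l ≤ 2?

50

Work shell by shell — for each n, count the (l, ml) pairs that satisfy l ≤ 2:
n=1 → 1; n=2 → 4; n=3 → 9; n=4 → 9; n=5 → 9; n=6 → 9; n=7 → 9.
Total orbitals: 1 + 4 + 9 + 9 + 9 + 9 + 9 = 50.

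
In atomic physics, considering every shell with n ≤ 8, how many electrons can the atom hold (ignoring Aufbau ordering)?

408

Total orbitals = 1² + 2² + 3² + 4² + 5² + 6² + 7² + 8² = 204. Doubling for spin gives 408 electrons.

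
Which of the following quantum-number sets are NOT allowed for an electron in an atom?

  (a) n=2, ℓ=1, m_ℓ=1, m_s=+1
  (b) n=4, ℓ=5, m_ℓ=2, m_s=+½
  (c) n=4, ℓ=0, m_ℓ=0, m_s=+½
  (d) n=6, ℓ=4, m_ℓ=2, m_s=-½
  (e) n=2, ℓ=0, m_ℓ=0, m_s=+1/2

(a) has m_s = +1, but an electron's spin must be ±1/2.
(b) has ℓ = 5 ≥ n = 4, violating 0 ≤ ℓ ≤ n−1.
The remaining sets (c), (d), (e) satisfy all four rules.

(a) and (b)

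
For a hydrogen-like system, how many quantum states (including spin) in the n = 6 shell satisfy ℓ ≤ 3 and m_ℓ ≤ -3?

The n = 6 shell has ℓ = 0 through 5; check each.
Per ℓ-value: ℓ=3 → 1.
Orbitals: 1. Each orbital carries two spin states, so 1 × 2 = 2 states.

2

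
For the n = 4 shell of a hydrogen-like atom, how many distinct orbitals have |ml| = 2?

Go through l = 0, …, 3 (the values permitted for n = 4).
The (l, ml) pairs meeting |ml| = 2 give: l=2 → 2; l=3 → 2.
Total orbitals: 2 + 2 = 4.

4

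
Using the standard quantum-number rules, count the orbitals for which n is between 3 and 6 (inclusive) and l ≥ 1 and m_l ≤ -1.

34

Go shell by shell, enumerating (l, m_l) with l ≥ 1 and m_l ≤ -1:
n=3 → 3; n=4 → 6; n=5 → 10; n=6 → 15.
Total orbitals: 3 + 6 + 10 + 15 = 34.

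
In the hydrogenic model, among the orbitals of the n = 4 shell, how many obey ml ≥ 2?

3

The n = 4 shell has l = 0 through 3; check each.
Orbitals with ml ≥ 2, by l: l=2 → 1; l=3 → 2.
Total orbitals: 1 + 2 = 3.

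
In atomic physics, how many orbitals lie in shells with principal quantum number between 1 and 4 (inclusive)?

30

Shell n has n² orbitals: 1²=1 + 2²=4 + 3²=9 + 4²=16 = 30 orbitals.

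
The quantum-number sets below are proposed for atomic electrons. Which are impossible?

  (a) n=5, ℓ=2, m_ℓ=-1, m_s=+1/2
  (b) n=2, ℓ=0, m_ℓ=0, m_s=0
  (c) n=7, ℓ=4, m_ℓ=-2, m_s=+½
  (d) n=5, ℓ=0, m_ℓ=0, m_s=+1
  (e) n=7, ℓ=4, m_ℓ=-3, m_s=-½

(b) has m_s = 0, but an electron's spin must be ±1/2.
(d) has m_s = +1, but an electron's spin must be ±1/2.
The remaining sets (a), (c), (e) satisfy all four rules.

(b) and (d)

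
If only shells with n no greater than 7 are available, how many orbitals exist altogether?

140

Total orbitals = 1² + 2² + 3² + 4² + 5² + 6² + 7² = 140.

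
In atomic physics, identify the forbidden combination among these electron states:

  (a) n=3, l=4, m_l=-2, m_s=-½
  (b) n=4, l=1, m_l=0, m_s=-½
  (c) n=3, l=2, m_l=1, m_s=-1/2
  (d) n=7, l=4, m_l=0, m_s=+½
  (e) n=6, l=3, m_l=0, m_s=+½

(a) has l = 4 ≥ n = 3, violating 0 ≤ l ≤ n−1.
The remaining sets (b), (c), (d), (e) satisfy all four rules.

(a)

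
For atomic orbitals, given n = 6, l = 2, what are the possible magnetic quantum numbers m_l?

m_l takes every integer from −l to +l. With l = 2 that gives the 5 values -2, -1, 0, 1, 2.

-2, -1, 0, 1, 2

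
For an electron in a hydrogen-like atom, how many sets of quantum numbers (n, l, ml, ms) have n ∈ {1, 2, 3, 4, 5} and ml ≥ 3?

Count contributing orbitals for each principal shell:
n=4 → 1; n=5 → 3.
Orbitals: 1 + 3 = 4. Including both spin states (ms = ±1/2) gives 2 × 4 = 8 states.

8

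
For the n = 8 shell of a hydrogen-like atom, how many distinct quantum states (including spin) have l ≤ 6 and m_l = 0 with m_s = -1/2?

With n = 8 the allowed l are 0, 1, …, 7.
The (l, m_l) pairs meeting l ≤ 6 and m_l = 0 give: l=0 → 1; l=1 → 1; l=2 → 1; l=3 → 1; l=4 → 1; l=5 → 1; l=6 → 1.
Orbitals: 1 + 1 + 1 + 1 + 1 + 1 + 1 = 7. With m_s fixed to a single value there is one state per orbital, giving 7 states.

7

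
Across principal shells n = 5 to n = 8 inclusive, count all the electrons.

348

Shell n has n² orbitals: 5²=25 + 6²=36 + 7²=49 + 8²=64 = 174 orbitals.
Two spin states per orbital: 2 × 174 = 348 electrons.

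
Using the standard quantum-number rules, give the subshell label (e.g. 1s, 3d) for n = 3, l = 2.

3d

l = 2 corresponds to the letter 'd', so the subshell is 3d.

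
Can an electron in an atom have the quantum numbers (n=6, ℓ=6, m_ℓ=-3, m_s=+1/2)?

The orbital quantum number must satisfy 0 ≤ ℓ ≤ n−1. With n = 6 the allowed ℓ values are 0, 1, 2, 3, 4, 5, so ℓ = 6 is out of range.

No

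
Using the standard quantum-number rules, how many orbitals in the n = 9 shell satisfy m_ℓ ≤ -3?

The n = 9 shell has ℓ = 0 through 8; check each.
Orbitals with m_ℓ ≤ -3, by ℓ: ℓ=3 → 1; ℓ=4 → 2; ℓ=5 → 3; ℓ=6 → 4; ℓ=7 → 5; ℓ=8 → 6.
Total orbitals: 1 + 2 + 3 + 4 + 5 + 6 = 21.

21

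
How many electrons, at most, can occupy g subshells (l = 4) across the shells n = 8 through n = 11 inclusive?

A g subshell (l = 4) exists for every n ≥ 5, so shells n = 8, 9, 10, 11 each contribute one — 4 subshells.
Since each g subshell holds 2(2·4+1) = 18 electrons, the total is 4 × 18 = 72.

72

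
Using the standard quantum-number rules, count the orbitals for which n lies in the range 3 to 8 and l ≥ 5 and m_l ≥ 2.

28

Work shell by shell — for each n, count the (l, m_l) pairs that satisfy l ≥ 5 and m_l ≥ 2:
n=6 → 4; n=7 → 9; n=8 → 15.
Total orbitals: 4 + 9 + 15 = 28.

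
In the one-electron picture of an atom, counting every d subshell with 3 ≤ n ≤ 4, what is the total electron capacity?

A d subshell (ℓ = 2) exists for every n ≥ 3, so shells n = 3, 4 each contribute one — 2 subshells.
Since each d subshell holds 2(2·2+1) = 10 electrons, the total is 2 × 10 = 20.

20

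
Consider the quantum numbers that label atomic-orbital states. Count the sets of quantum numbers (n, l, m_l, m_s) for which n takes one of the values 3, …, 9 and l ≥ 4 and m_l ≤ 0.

For each n in the range, tally the orbitals obeying l ≥ 4 and m_l ≤ 0:
n=5 → 5; n=6 → 11; n=7 → 18; n=8 → 26; n=9 → 35.
Orbitals: 5 + 11 + 18 + 26 + 35 = 95. Including both spin states (m_s = ±1/2) gives 2 × 95 = 190 states.

190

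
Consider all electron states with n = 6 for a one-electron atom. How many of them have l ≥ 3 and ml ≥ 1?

24

Go through l = 0, …, 5 (the values permitted for n = 6).
Per l-value: l=3 → 3; l=4 → 4; l=5 → 5.
Orbitals: 3 + 4 + 5 = 12. Each orbital carries two spin states, so 12 × 2 = 24 states.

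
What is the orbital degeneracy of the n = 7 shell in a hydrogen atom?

The n = 7 shell contains n² = 7² = 49 orbitals.

49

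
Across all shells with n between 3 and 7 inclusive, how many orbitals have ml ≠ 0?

110

Per-shell orbital counts meeting the constraint:
n=3 → 6; n=4 → 12; n=5 → 20; n=6 → 30; n=7 → 42.
Total orbitals: 6 + 12 + 20 + 30 + 42 = 110.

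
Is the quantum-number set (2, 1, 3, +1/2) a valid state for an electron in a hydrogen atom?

The magnetic quantum number must satisfy −ℓ ≤ m_ℓ ≤ ℓ. With ℓ = 1, m_ℓ can only be -1, 0, 1, so m_ℓ = 3 is forbidden.

Not allowed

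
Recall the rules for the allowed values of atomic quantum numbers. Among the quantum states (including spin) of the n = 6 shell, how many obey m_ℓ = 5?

2

Go through ℓ = 0, …, 5 (the values permitted for n = 6).
Contributions: ℓ=5 → 1.
Orbitals: 1. Each orbital carries two spin states, so 1 × 2 = 2 states.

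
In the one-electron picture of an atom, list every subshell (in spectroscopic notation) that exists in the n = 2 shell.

For n = 2, ℓ runs from 0 to 1. In spectroscopic notation ℓ = 0,1,2,… ↔ s,p,d,f,g,h,i, so the subshells are 2s, 2p.

2s, 2p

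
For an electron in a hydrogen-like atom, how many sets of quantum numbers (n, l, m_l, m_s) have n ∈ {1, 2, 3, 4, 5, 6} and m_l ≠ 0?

140

Work shell by shell — for each n, count the (l, m_l) pairs that satisfy m_l ≠ 0:
n=2 → 2; n=3 → 6; n=4 → 12; n=5 → 20; n=6 → 30.
Orbitals: 2 + 6 + 12 + 20 + 30 = 70. Including both spin states (m_s = ±1/2) gives 2 × 70 = 140 states.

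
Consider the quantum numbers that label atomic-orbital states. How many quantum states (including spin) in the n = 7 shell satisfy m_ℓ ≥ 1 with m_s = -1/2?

21

The n = 7 shell has ℓ = 0 through 6; check each.
Per ℓ-value: ℓ=1 → 1; ℓ=2 → 2; ℓ=3 → 3; ℓ=4 → 4; ℓ=5 → 5; ℓ=6 → 6.
Orbitals: 1 + 2 + 3 + 4 + 5 + 6 = 21. With m_s fixed to a single value there is one state per orbital, giving 21 states.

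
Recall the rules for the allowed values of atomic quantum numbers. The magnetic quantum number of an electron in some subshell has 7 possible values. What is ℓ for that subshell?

m_ℓ ranges over 2ℓ+1 integers, so 2ℓ+1 = 7 ⇒ ℓ = 3.

ℓ = 3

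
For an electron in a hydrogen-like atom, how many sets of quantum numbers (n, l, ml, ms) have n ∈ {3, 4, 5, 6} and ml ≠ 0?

Work shell by shell — for each n, count the (l, ml) pairs that satisfy ml ≠ 0:
n=3 → 6; n=4 → 12; n=5 → 20; n=6 → 30.
Orbitals: 6 + 12 + 20 + 30 = 68. Including both spin states (ms = ±1/2) gives 2 × 68 = 136 states.

136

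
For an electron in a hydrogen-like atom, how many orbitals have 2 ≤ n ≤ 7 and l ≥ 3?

For each n in the range, tally the orbitals obeying l ≥ 3:
n=4 → 7; n=5 → 16; n=6 → 27; n=7 → 40.
Total orbitals: 7 + 16 + 27 + 40 = 90.

90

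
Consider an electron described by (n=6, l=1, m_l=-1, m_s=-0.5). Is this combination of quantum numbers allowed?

n = 6 is a positive integer. l = 1 satisfies 0 ≤ l ≤ n−1 = 5. m_l = -1 lies in the range −l … +l (here −1 … 1). m_s = -1/2 is one of ±1/2.
All four constraints are satisfied.

Valid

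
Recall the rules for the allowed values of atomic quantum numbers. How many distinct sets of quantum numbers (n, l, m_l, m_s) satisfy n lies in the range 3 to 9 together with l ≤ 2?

126

Per-shell orbital counts meeting the constraint:
n=3 → 9; n=4 → 9; n=5 → 9; n=6 → 9; n=7 → 9; n=8 → 9; n=9 → 9.
Orbitals: 9 + 9 + 9 + 9 + 9 + 9 + 9 = 63. Including both spin states (m_s = ±1/2) gives 2 × 63 = 126 states.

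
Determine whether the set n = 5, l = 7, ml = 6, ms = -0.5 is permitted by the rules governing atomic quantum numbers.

The orbital quantum number must satisfy 0 ≤ l ≤ n−1. With n = 5 the allowed l values are 0, 1, 2, 3, 4, so l = 7 is out of range.

Not allowed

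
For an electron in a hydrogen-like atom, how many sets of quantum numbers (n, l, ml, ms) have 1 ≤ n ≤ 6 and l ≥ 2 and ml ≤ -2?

40

Count contributing orbitals for each principal shell:
n=3 → 1; n=4 → 3; n=5 → 6; n=6 → 10.
Orbitals: 1 + 3 + 6 + 10 = 20. Including both spin states (ms = ±1/2) gives 2 × 20 = 40 states.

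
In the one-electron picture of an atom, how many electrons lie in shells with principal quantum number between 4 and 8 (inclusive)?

380

Shell n has n² orbitals: 4²=16 + 5²=25 + 6²=36 + 7²=49 + 8²=64 = 190 orbitals.
Two spin states per orbital: 2 × 190 = 380 electrons.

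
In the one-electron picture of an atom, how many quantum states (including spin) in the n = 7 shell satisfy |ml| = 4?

The n = 7 shell has l = 0 through 6; check each.
Per l-value: l=4 → 2; l=5 → 2; l=6 → 2.
Orbitals: 2 + 2 + 2 = 6. Each orbital carries two spin states, so 6 × 2 = 12 states.

12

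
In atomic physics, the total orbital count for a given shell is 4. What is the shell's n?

n² = 4 ⇒ n = 2.

n = 2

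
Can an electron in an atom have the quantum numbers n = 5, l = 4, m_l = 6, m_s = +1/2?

Invalid

The magnetic quantum number must satisfy −l ≤ m_l ≤ l. With l = 4, m_l can only be -4, -3, -2, -1, 0, 1, 2, 3, 4, so m_l = 6 is forbidden.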